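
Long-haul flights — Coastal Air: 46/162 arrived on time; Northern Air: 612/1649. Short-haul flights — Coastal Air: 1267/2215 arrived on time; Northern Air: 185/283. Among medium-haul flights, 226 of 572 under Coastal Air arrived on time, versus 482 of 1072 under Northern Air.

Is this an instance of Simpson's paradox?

Long-haul: Coastal Air 46/162 = 28.4%, Northern Air 612/1649 = 37.1% → Northern Air
Short-haul: Coastal Air 1267/2215 = 57.2%, Northern Air 185/283 = 65.4% → Northern Air
Medium-haul: Coastal Air 226/572 = 39.5%, Northern Air 482/1072 = 45.0% → Northern Air
Overall: Coastal Air 1539/2949 = 52.2%, Northern Air 1279/3004 = 42.6% → Coastal Air
Northern Air wins each route group but Coastal Air wins overall — the comparison reverses. Northern Air's flights skew toward long-haul, which has a lower base rate.

Yes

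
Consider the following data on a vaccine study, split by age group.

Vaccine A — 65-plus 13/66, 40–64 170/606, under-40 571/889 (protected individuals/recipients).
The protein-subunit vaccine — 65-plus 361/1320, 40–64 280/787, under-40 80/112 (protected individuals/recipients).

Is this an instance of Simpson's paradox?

65-plus: Vaccine A 13/66 = 19.7%, the protein-subunit vaccine 361/1320 = 27.3% → the protein-subunit vaccine
40–64: Vaccine A 170/606 = 28.1%, the protein-subunit vaccine 280/787 = 35.6% → the protein-subunit vaccine
Under-40: Vaccine A 571/889 = 64.2%, the protein-subunit vaccine 80/112 = 71.4% → the protein-subunit vaccine
Overall: Vaccine A 754/1561 = 48.3%, the protein-subunit vaccine 721/2219 = 32.5% → Vaccine A
The protein-subunit vaccine wins each age group but Vaccine A wins overall — the comparison reverses. The protein-subunit vaccine's recipients skew toward 65-plus, which has a lower base rate.

Yes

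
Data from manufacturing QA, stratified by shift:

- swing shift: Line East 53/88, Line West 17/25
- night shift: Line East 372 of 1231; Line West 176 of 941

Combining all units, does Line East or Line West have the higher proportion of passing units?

Line East

Swing shift: Line East 53/88 = 60.2%, Line West 17/25 = 68.0% → Line West
Night shift: Line East 372/1231 = 30.2%, Line West 176/941 = 18.7% → Line East
Overall: Line East 425/1319 = 32.2%, Line West 193/966 = 20.0% → Line East
(Neither sweeps every shift group, but Line East has the higher pooled rate.)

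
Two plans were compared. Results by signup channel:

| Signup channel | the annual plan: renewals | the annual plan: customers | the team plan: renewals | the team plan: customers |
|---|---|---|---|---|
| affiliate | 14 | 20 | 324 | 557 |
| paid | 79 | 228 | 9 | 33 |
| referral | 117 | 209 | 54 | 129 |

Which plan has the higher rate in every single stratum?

Affiliate: the annual plan 14/20 = 70.0%, the team plan 324/557 = 58.2% → the annual plan
Paid: the annual plan 79/228 = 34.6%, the team plan 9/33 = 27.3% → the annual plan
Referral: the annual plan 117/209 = 56.0%, the team plan 54/129 = 41.9% → the annual plan
The annual plan has the higher rate in all 3 groups.

the annual plan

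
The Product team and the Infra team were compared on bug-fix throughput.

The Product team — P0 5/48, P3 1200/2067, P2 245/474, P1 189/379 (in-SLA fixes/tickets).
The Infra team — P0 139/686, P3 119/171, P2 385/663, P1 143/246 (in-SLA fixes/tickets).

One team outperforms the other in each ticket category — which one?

P0: the Product team 5/48 = 10.4%, the Infra team 139/686 = 20.3% → the Infra team
P3: the Product team 1200/2067 = 58.1%, the Infra team 119/171 = 69.6% → the Infra team
P2: the Product team 245/474 = 51.7%, the Infra team 385/663 = 58.1% → the Infra team
P1: the Product team 189/379 = 49.9%, the Infra team 143/246 = 58.1% → the Infra team
The Infra team has the higher rate in all 4 groups.

the Infra team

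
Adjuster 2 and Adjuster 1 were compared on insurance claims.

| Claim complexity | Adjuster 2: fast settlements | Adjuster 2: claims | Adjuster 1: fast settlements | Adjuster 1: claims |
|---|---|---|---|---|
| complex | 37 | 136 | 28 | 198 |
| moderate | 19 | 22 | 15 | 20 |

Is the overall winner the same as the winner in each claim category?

Yes

Complex: Adjuster 2 37/136 = 27.2%, Adjuster 1 28/198 = 14.1% → Adjuster 2
Moderate: Adjuster 2 19/22 = 86.4%, Adjuster 1 15/20 = 75.0% → Adjuster 2
Overall: Adjuster 2 56/158 = 35.4%, Adjuster 1 43/218 = 19.7% → Adjuster 2
Adjuster 2 wins overall and in every claim group — no reversal.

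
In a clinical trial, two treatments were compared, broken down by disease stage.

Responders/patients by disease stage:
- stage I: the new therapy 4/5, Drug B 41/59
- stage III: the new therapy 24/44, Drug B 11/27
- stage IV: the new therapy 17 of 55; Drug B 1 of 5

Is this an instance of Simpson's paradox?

Stage I: the new therapy 4/5 = 80.0%, Drug B 41/59 = 69.5% → the new therapy
Stage III: the new therapy 24/44 = 54.5%, Drug B 11/27 = 40.7% → the new therapy
Stage IV: the new therapy 17/55 = 30.9%, Drug B 1/5 = 20.0% → the new therapy
Overall: the new therapy 45/104 = 43.3%, Drug B 53/91 = 58.2% → Drug B
The new therapy wins each disease group but Drug B wins overall — the comparison reverses. The new therapy's patients skew toward stage IV, which has a lower base rate.

Yes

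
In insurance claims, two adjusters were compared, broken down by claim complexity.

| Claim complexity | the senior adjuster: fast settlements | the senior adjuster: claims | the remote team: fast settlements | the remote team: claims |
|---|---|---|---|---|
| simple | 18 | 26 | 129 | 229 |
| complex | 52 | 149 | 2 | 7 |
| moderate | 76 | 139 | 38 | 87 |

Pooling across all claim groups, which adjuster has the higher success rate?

the remote team

Simple: the senior adjuster 18/26 = 69.2%, the remote team 129/229 = 56.3% → the senior adjuster
Complex: the senior adjuster 52/149 = 34.9%, the remote team 2/7 = 28.6% → the senior adjuster
Moderate: the senior adjuster 76/139 = 54.7%, the remote team 38/87 = 43.7% → the senior adjuster
Overall: the senior adjuster 146/314 = 46.5%, the remote team 169/323 = 52.3% → the remote team
(The senior adjuster wins every claim group but the remote team wins overall — the senior adjuster's claims skew toward the low-rate complex group.)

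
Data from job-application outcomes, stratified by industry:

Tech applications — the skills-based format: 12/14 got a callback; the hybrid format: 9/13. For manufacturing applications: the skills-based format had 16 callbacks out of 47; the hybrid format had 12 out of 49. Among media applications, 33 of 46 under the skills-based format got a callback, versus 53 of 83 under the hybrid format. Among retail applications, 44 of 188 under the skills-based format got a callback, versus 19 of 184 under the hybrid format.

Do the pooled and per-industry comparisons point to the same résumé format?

Tech: the skills-based format 12/14 = 85.7%, the hybrid format 9/13 = 69.2% → the skills-based format
Manufacturing: the skills-based format 16/47 = 34.0%, the hybrid format 12/49 = 24.5% → the skills-based format
Media: the skills-based format 33/46 = 71.7%, the hybrid format 53/83 = 63.9% → the skills-based format
Retail: the skills-based format 44/188 = 23.4%, the hybrid format 19/184 = 10.3% → the skills-based format
Overall: the skills-based format 105/295 = 35.6%, the hybrid format 93/329 = 28.3% → the skills-based format
The skills-based format wins overall and in every industry group — no reversal.

Yes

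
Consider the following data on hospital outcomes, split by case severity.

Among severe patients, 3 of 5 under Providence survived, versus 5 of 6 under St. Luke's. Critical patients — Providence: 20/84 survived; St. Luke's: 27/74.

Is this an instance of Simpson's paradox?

Severe: Providence 3/5 = 60.0%, St. Luke's 5/6 = 83.3% → St. Luke's
Critical: Providence 20/84 = 23.8%, St. Luke's 27/74 = 36.5% → St. Luke's
Overall: Providence 23/89 = 25.8%, St. Luke's 32/80 = 40.0% → St. Luke's
St. Luke's wins overall and in every case group — no reversal.

No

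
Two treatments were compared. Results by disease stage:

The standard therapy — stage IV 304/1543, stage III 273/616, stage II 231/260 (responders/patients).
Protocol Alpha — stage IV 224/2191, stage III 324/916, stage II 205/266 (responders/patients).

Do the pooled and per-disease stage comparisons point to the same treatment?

Yes

Stage IV: the standard therapy 304/1543 = 19.7%, Protocol Alpha 224/2191 = 10.2% → the standard therapy
Stage III: the standard therapy 273/616 = 44.3%, Protocol Alpha 324/916 = 35.4% → the standard therapy
Stage II: the standard therapy 231/260 = 88.8%, Protocol Alpha 205/266 = 77.1% → the standard therapy
Overall: the standard therapy 808/2419 = 33.4%, Protocol Alpha 753/3373 = 22.3% → the standard therapy
The standard therapy wins overall and in every disease group — no reversal.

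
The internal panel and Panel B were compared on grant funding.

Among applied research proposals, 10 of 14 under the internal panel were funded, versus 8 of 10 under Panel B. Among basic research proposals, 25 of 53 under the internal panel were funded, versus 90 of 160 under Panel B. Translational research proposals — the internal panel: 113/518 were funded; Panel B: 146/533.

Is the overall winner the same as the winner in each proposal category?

Yes

Applied research: the internal panel 10/14 = 71.4%, Panel B 8/10 = 80.0% → Panel B
Basic research: the internal panel 25/53 = 47.2%, Panel B 90/160 = 56.2% → Panel B
Translational research: the internal panel 113/518 = 21.8%, Panel B 146/533 = 27.4% → Panel B
Overall: the internal panel 148/585 = 25.3%, Panel B 244/703 = 34.7% → Panel B
Panel B wins overall and in every proposal group — no reversal.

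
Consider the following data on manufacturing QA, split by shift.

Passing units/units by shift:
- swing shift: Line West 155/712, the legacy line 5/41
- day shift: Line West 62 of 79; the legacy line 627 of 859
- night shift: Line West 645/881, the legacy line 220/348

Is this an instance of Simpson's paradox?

Swing shift: Line West 155/712 = 21.8%, the legacy line 5/41 = 12.2% → Line West
Day shift: Line West 62/79 = 78.5%, the legacy line 627/859 = 73.0% → Line West
Night shift: Line West 645/881 = 73.2%, the legacy line 220/348 = 63.2% → Line West
Overall: Line West 862/1672 = 51.6%, the legacy line 852/1248 = 68.3% → the legacy line
Line West wins each shift group but the legacy line wins overall — the comparison reverses. Line West's units skew toward swing shift, which has a lower base rate.

Yes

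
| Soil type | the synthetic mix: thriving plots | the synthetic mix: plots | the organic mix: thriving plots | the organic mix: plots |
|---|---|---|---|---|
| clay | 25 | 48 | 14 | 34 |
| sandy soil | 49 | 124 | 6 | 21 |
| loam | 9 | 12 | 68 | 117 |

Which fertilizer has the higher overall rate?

Clay: the synthetic mix 25/48 = 52.1%, the organic mix 14/34 = 41.2% → the synthetic mix
Sandy soil: the synthetic mix 49/124 = 39.5%, the organic mix 6/21 = 28.6% → the synthetic mix
Loam: the synthetic mix 9/12 = 75.0%, the organic mix 68/117 = 58.1% → the synthetic mix
Overall: the synthetic mix 83/184 = 45.1%, the organic mix 88/172 = 51.2% → the organic mix
(The synthetic mix wins every soil group but the organic mix wins overall — the synthetic mix's plots skew toward the low-rate sandy soil group.)

the organic mix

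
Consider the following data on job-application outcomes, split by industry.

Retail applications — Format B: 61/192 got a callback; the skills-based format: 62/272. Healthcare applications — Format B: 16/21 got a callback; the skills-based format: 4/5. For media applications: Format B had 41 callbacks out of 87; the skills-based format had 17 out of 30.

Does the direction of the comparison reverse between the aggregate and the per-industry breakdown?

Retail: Format B 61/192 = 31.8%, the skills-based format 62/272 = 22.8% → Format B
Healthcare: Format B 16/21 = 76.2%, the skills-based format 4/5 = 80.0% → the skills-based format
Media: Format B 41/87 = 47.1%, the skills-based format 17/30 = 56.7% → the skills-based format
Overall: Format B 118/300 = 39.3%, the skills-based format 83/307 = 27.0% → Format B
Neither sweeps: Format B wins 1 of 3 groups, the skills-based format wins 2. Format B wins overall but not every group — no Simpson reversal.

No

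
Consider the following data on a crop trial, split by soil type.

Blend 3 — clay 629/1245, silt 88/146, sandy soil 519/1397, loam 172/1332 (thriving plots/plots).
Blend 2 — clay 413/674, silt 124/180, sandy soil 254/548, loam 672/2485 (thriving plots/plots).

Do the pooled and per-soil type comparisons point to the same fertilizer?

Clay: Blend 3 629/1245 = 50.5%, Blend 2 413/674 = 61.3% → Blend 2
Silt: Blend 3 88/146 = 60.3%, Blend 2 124/180 = 68.9% → Blend 2
Sandy soil: Blend 3 519/1397 = 37.2%, Blend 2 254/548 = 46.4% → Blend 2
Loam: Blend 3 172/1332 = 12.9%, Blend 2 672/2485 = 27.0% → Blend 2
Overall: Blend 3 1408/4120 = 34.2%, Blend 2 1463/3887 = 37.6% → Blend 2
Blend 2 wins overall and in every soil group — no reversal.

Yes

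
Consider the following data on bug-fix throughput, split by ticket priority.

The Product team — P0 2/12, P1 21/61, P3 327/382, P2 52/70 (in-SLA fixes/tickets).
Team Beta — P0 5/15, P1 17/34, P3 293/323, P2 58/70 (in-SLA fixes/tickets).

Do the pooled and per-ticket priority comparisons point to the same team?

P0: the Product team 2/12 = 16.7%, Team Beta 5/15 = 33.3% → Team Beta
P1: the Product team 21/61 = 34.4%, Team Beta 17/34 = 50.0% → Team Beta
P3: the Product team 327/382 = 85.6%, Team Beta 293/323 = 90.7% → Team Beta
P2: the Product team 52/70 = 74.3%, Team Beta 58/70 = 82.9% → Team Beta
Overall: the Product team 402/525 = 76.6%, Team Beta 373/442 = 84.4% → Team Beta
Team Beta wins overall and in every ticket group — no reversal.

Yes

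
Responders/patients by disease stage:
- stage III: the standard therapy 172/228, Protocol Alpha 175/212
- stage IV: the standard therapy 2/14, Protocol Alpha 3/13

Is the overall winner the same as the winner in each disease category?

Yes

Stage III: the standard therapy 172/228 = 75.4%, Protocol Alpha 175/212 = 82.5% → Protocol Alpha
Stage IV: the standard therapy 2/14 = 14.3%, Protocol Alpha 3/13 = 23.1% → Protocol Alpha
Overall: the standard therapy 174/242 = 71.9%, Protocol Alpha 178/225 = 79.1% → Protocol Alpha
Protocol Alpha wins overall and in every disease group — no reversal.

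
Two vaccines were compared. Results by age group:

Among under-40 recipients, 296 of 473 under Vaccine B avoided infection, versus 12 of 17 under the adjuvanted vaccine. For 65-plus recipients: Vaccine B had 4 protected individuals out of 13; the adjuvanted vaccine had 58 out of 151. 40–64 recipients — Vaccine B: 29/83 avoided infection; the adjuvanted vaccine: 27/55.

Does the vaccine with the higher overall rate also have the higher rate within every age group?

Under-40: Vaccine B 296/473 = 62.6%, the adjuvanted vaccine 12/17 = 70.6% → the adjuvanted vaccine
65-plus: Vaccine B 4/13 = 30.8%, the adjuvanted vaccine 58/151 = 38.4% → the adjuvanted vaccine
40–64: Vaccine B 29/83 = 34.9%, the adjuvanted vaccine 27/55 = 49.1% → the adjuvanted vaccine
Overall: Vaccine B 329/569 = 57.8%, the adjuvanted vaccine 97/223 = 43.5% → Vaccine B
The adjuvanted vaccine wins each age group but Vaccine B wins overall — the comparison reverses. The adjuvanted vaccine's recipients skew toward 65-plus, which has a lower base rate.

No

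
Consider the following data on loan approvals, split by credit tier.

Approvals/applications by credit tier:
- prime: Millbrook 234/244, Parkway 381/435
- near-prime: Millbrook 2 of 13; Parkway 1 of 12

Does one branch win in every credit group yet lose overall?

No

Prime: Millbrook 234/244 = 95.9%, Parkway 381/435 = 87.6% → Millbrook
Near-prime: Millbrook 2/13 = 15.4%, Parkway 1/12 = 8.3% → Millbrook
Overall: Millbrook 236/257 = 91.8%, Parkway 382/447 = 85.5% → Millbrook
Millbrook wins overall and in every credit group — no reversal.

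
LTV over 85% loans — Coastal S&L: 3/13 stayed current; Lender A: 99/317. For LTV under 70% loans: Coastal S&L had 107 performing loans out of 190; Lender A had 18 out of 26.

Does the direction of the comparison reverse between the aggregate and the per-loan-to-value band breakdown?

LTV over 85%: Coastal S&L 3/13 = 23.1%, Lender A 99/317 = 31.2% → Lender A
LTV under 70%: Coastal S&L 107/190 = 56.3%, Lender A 18/26 = 69.2% → Lender A
Overall: Coastal S&L 110/203 = 54.2%, Lender A 117/343 = 34.1% → Coastal S&L
Lender A wins each loan-to-value group but Coastal S&L wins overall — the comparison reverses. Lender A's loans skew toward LTV over 85%, which has a lower base rate.

Yes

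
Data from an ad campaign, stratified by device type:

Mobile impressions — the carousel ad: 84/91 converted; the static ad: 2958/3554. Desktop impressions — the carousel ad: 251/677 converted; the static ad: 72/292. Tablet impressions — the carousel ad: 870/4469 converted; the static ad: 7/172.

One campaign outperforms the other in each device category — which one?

Mobile: the carousel ad 84/91 = 92.3%, the static ad 2958/3554 = 83.2% → the carousel ad
Desktop: the carousel ad 251/677 = 37.1%, the static ad 72/292 = 24.7% → the carousel ad
Tablet: the carousel ad 870/4469 = 19.5%, the static ad 7/172 = 4.1% → the carousel ad
The carousel ad has the higher rate in all 3 groups.

the carousel ad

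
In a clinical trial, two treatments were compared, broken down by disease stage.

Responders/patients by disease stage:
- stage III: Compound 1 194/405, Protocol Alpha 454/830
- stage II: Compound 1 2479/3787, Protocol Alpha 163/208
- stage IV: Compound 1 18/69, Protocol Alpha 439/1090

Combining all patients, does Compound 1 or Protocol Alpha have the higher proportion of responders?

Compound 1

Stage III: Compound 1 194/405 = 47.9%, Protocol Alpha 454/830 = 54.7% → Protocol Alpha
Stage II: Compound 1 2479/3787 = 65.5%, Protocol Alpha 163/208 = 78.4% → Protocol Alpha
Stage IV: Compound 1 18/69 = 26.1%, Protocol Alpha 439/1090 = 40.3% → Protocol Alpha
Overall: Compound 1 2691/4261 = 63.2%, Protocol Alpha 1056/2128 = 49.6% → Compound 1
(Protocol Alpha wins every disease group but Compound 1 wins overall — Protocol Alpha's patients skew toward the low-rate stage IV group.)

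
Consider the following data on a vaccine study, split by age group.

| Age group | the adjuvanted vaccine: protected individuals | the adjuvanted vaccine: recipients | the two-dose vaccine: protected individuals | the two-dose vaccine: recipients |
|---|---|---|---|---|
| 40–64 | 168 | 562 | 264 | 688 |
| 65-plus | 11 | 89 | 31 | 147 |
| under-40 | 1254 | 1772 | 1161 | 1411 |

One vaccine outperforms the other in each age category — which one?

40–64: the adjuvanted vaccine 168/562 = 29.9%, the two-dose vaccine 264/688 = 38.4% → the two-dose vaccine
65-plus: the adjuvanted vaccine 11/89 = 12.4%, the two-dose vaccine 31/147 = 21.1% → the two-dose vaccine
Under-40: the adjuvanted vaccine 1254/1772 = 70.8%, the two-dose vaccine 1161/1411 = 82.3% → the two-dose vaccine
The two-dose vaccine has the higher rate in all 3 groups.

the two-dose vaccine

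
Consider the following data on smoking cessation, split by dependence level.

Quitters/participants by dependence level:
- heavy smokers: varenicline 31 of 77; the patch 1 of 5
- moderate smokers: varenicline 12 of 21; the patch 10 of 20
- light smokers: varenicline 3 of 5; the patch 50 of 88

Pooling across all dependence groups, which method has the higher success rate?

Heavy smokers: varenicline 31/77 = 40.3%, the patch 1/5 = 20.0% → varenicline
Moderate smokers: varenicline 12/21 = 57.1%, the patch 10/20 = 50.0% → varenicline
Light smokers: varenicline 3/5 = 60.0%, the patch 50/88 = 56.8% → varenicline
Overall: varenicline 46/103 = 44.7%, the patch 61/113 = 54.0% → the patch
(Varenicline wins every dependence group but the patch wins overall — varenicline's participants skew toward the low-rate heavy smokers group.)

the patch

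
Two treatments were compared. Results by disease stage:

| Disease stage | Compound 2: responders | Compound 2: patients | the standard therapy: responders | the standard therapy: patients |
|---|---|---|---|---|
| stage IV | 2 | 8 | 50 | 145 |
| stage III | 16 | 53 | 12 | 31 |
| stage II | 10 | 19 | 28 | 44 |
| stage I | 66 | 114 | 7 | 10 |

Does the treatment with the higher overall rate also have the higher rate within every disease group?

Stage IV: Compound 2 2/8 = 25.0%, the standard therapy 50/145 = 34.5% → the standard therapy
Stage III: Compound 2 16/53 = 30.2%, the standard therapy 12/31 = 38.7% → the standard therapy
Stage II: Compound 2 10/19 = 52.6%, the standard therapy 28/44 = 63.6% → the standard therapy
Stage I: Compound 2 66/114 = 57.9%, the standard therapy 7/10 = 70.0% → the standard therapy
Overall: Compound 2 94/194 = 48.5%, the standard therapy 97/230 = 42.2% → Compound 2
The standard therapy wins each disease group but Compound 2 wins overall — the comparison reverses. The standard therapy's patients skew toward stage IV, which has a lower base rate.

No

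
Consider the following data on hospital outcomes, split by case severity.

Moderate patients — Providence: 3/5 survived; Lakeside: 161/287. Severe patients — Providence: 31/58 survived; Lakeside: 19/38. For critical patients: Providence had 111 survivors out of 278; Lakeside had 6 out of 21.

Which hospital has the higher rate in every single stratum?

Providence

Moderate: Providence 3/5 = 60.0%, Lakeside 161/287 = 56.1% → Providence
Severe: Providence 31/58 = 53.4%, Lakeside 19/38 = 50.0% → Providence
Critical: Providence 111/278 = 39.9%, Lakeside 6/21 = 28.6% → Providence
Providence has the higher rate in all 3 groups.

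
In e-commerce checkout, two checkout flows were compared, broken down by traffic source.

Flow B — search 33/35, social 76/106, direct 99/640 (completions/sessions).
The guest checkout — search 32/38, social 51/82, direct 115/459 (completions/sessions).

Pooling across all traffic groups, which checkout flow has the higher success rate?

Search: Flow B 33/35 = 94.3%, the guest checkout 32/38 = 84.2% → Flow B
Social: Flow B 76/106 = 71.7%, the guest checkout 51/82 = 62.2% → Flow B
Direct: Flow B 99/640 = 15.5%, the guest checkout 115/459 = 25.1% → the guest checkout
Overall: Flow B 208/781 = 26.6%, the guest checkout 198/579 = 34.2% → the guest checkout
(Neither sweeps every traffic group, but the guest checkout has the higher pooled rate.)

the guest checkout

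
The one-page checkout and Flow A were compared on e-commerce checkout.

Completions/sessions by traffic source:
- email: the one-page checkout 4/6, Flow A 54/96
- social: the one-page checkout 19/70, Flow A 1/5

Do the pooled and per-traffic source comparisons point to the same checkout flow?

No

Email: the one-page checkout 4/6 = 66.7%, Flow A 54/96 = 56.2% → the one-page checkout
Social: the one-page checkout 19/70 = 27.1%, Flow A 1/5 = 20.0% → the one-page checkout
Overall: the one-page checkout 23/76 = 30.3%, Flow A 55/101 = 54.5% → Flow A
The one-page checkout wins each traffic group but Flow A wins overall — the comparison reverses. The one-page checkout's sessions skew toward social, which has a lower base rate.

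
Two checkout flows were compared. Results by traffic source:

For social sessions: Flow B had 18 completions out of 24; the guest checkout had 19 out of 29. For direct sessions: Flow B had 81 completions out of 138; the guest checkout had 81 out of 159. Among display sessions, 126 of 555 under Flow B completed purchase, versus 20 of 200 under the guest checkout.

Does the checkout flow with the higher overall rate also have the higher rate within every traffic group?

Social: Flow B 18/24 = 75.0%, the guest checkout 19/29 = 65.5% → Flow B
Direct: Flow B 81/138 = 58.7%, the guest checkout 81/159 = 50.9% → Flow B
Display: Flow B 126/555 = 22.7%, the guest checkout 20/200 = 10.0% → Flow B
Overall: Flow B 225/717 = 31.4%, the guest checkout 120/388 = 30.9% → Flow B
Flow B wins overall and in every traffic group — no reversal.

Yes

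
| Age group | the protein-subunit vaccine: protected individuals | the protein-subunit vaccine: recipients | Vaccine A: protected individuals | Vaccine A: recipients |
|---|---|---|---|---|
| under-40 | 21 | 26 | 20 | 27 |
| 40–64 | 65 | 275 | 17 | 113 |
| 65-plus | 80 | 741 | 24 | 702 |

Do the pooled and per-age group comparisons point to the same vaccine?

Under-40: the protein-subunit vaccine 21/26 = 80.8%, Vaccine A 20/27 = 74.1% → the protein-subunit vaccine
40–64: the protein-subunit vaccine 65/275 = 23.6%, Vaccine A 17/113 = 15.0% → the protein-subunit vaccine
65-plus: the protein-subunit vaccine 80/741 = 10.8%, Vaccine A 24/702 = 3.4% → the protein-subunit vaccine
Overall: the protein-subunit vaccine 166/1042 = 15.9%, Vaccine A 61/842 = 7.2% → the protein-subunit vaccine
The protein-subunit vaccine wins overall and in every age group — no reversal.

Yes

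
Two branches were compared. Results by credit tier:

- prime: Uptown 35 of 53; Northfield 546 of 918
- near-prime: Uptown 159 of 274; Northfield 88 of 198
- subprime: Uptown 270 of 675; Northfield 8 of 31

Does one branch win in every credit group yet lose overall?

Yes

Prime: Uptown 35/53 = 66.0%, Northfield 546/918 = 59.5% → Uptown
Near-prime: Uptown 159/274 = 58.0%, Northfield 88/198 = 44.4% → Uptown
Subprime: Uptown 270/675 = 40.0%, Northfield 8/31 = 25.8% → Uptown
Overall: Uptown 464/1002 = 46.3%, Northfield 642/1147 = 56.0% → Northfield
Uptown wins each credit group but Northfield wins overall — the comparison reverses. Uptown's applications skew toward subprime, which has a lower base rate.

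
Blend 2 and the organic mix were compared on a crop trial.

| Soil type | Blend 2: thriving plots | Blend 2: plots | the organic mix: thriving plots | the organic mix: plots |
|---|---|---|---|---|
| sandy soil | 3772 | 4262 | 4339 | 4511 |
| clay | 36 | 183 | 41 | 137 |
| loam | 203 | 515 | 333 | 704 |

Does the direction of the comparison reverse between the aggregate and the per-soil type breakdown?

Sandy soil: Blend 2 3772/4262 = 88.5%, the organic mix 4339/4511 = 96.2% → the organic mix
Clay: Blend 2 36/183 = 19.7%, the organic mix 41/137 = 29.9% → the organic mix
Loam: Blend 2 203/515 = 39.4%, the organic mix 333/704 = 47.3% → the organic mix
Overall: Blend 2 4011/4960 = 80.9%, the organic mix 4713/5352 = 88.1% → the organic mix
The organic mix wins overall and in every soil group — no reversal.

No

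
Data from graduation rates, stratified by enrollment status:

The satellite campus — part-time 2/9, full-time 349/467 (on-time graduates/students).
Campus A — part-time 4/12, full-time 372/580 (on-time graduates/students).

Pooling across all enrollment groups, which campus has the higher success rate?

Part-time: the satellite campus 2/9 = 22.2%, Campus A 4/12 = 33.3% → Campus A
Full-time: the satellite campus 349/467 = 74.7%, Campus A 372/580 = 64.1% → the satellite campus
Overall: the satellite campus 351/476 = 73.7%, Campus A 376/592 = 63.5% → the satellite campus
(Neither sweeps every enrollment group, but the satellite campus has the higher pooled rate.)

the satellite campus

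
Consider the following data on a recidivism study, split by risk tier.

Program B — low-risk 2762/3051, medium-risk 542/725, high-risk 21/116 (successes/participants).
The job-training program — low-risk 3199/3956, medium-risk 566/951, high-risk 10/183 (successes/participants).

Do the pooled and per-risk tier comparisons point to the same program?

Yes

Low-risk: Program B 2762/3051 = 90.5%, the job-training program 3199/3956 = 80.9% → Program B
Medium-risk: Program B 542/725 = 74.8%, the job-training program 566/951 = 59.5% → Program B
High-risk: Program B 21/116 = 18.1%, the job-training program 10/183 = 5.5% → Program B
Overall: Program B 3325/3892 = 85.4%, the job-training program 3775/5090 = 74.2% → Program B
Program B wins overall and in every risk group — no reversal.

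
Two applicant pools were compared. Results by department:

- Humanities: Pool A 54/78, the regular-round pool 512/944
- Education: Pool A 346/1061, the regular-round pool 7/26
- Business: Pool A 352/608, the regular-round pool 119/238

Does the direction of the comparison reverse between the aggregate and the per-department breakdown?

Yes

Humanities: Pool A 54/78 = 69.2%, the regular-round pool 512/944 = 54.2% → Pool A
Education: Pool A 346/1061 = 32.6%, the regular-round pool 7/26 = 26.9% → Pool A
Business: Pool A 352/608 = 57.9%, the regular-round pool 119/238 = 50.0% → Pool A
Overall: Pool A 752/1747 = 43.0%, the regular-round pool 638/1208 = 52.8% → the regular-round pool
Pool A wins each department group but the regular-round pool wins overall — the comparison reverses. Pool A's applicants skew toward Education, which has a lower base rate.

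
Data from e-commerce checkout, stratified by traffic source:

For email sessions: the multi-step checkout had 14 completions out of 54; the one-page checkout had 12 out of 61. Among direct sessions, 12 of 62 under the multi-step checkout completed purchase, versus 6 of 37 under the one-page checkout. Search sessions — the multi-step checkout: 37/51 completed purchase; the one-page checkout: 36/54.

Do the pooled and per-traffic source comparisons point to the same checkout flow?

Email: the multi-step checkout 14/54 = 25.9%, the one-page checkout 12/61 = 19.7% → the multi-step checkout
Direct: the multi-step checkout 12/62 = 19.4%, the one-page checkout 6/37 = 16.2% → the multi-step checkout
Search: the multi-step checkout 37/51 = 72.5%, the one-page checkout 36/54 = 66.7% → the multi-step checkout
Overall: the multi-step checkout 63/167 = 37.7%, the one-page checkout 54/152 = 35.5% → the multi-step checkout
The multi-step checkout wins overall and in every traffic group — no reversal.

Yes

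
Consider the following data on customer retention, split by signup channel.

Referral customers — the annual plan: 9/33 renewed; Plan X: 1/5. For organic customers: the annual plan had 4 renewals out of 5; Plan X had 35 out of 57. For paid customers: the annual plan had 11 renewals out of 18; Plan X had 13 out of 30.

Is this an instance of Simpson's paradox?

Yes

Referral: the annual plan 9/33 = 27.3%, Plan X 1/5 = 20.0% → the annual plan
Organic: the annual plan 4/5 = 80.0%, Plan X 35/57 = 61.4% → the annual plan
Paid: the annual plan 11/18 = 61.1%, Plan X 13/30 = 43.3% → the annual plan
Overall: the annual plan 24/56 = 42.9%, Plan X 49/92 = 53.3% → Plan X
The annual plan wins each signup group but Plan X wins overall — the comparison reverses. The annual plan's customers skew toward referral, which has a lower base rate.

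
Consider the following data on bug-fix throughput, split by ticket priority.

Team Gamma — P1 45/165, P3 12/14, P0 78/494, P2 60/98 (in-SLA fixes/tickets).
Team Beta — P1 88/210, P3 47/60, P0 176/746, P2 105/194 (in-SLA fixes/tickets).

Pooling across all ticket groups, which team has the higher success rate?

Team Beta

P1: Team Gamma 45/165 = 27.3%, Team Beta 88/210 = 41.9% → Team Beta
P3: Team Gamma 12/14 = 85.7%, Team Beta 47/60 = 78.3% → Team Gamma
P0: Team Gamma 78/494 = 15.8%, Team Beta 176/746 = 23.6% → Team Beta
P2: Team Gamma 60/98 = 61.2%, Team Beta 105/194 = 54.1% → Team Gamma
Overall: Team Gamma 195/771 = 25.3%, Team Beta 416/1210 = 34.4% → Team Beta
(Neither sweeps every ticket group, but Team Beta has the higher pooled rate.)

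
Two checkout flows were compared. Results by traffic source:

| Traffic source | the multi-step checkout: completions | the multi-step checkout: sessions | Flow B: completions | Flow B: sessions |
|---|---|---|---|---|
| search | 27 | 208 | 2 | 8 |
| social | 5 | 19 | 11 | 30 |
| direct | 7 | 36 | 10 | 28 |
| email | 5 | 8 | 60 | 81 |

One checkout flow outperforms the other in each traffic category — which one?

Flow B

Search: the multi-step checkout 27/208 = 13.0%, Flow B 2/8 = 25.0% → Flow B
Social: the multi-step checkout 5/19 = 26.3%, Flow B 11/30 = 36.7% → Flow B
Direct: the multi-step checkout 7/36 = 19.4%, Flow B 10/28 = 35.7% → Flow B
Email: the multi-step checkout 5/8 = 62.5%, Flow B 60/81 = 74.1% → Flow B
Flow B has the higher rate in all 4 groups.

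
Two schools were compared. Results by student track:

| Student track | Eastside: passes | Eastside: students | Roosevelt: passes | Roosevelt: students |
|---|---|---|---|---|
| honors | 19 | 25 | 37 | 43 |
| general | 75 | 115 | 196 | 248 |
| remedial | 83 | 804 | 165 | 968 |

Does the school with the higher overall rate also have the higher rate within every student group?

Yes

Honors: Eastside 19/25 = 76.0%, Roosevelt 37/43 = 86.0% → Roosevelt
General: Eastside 75/115 = 65.2%, Roosevelt 196/248 = 79.0% → Roosevelt
Remedial: Eastside 83/804 = 10.3%, Roosevelt 165/968 = 17.0% → Roosevelt
Overall: Eastside 177/944 = 18.8%, Roosevelt 398/1259 = 31.6% → Roosevelt
Roosevelt wins overall and in every student group — no reversal.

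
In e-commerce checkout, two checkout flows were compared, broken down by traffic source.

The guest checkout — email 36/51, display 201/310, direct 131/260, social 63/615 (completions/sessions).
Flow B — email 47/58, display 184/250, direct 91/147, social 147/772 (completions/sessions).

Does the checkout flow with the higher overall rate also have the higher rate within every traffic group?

Email: the guest checkout 36/51 = 70.6%, Flow B 47/58 = 81.0% → Flow B
Display: the guest checkout 201/310 = 64.8%, Flow B 184/250 = 73.6% → Flow B
Direct: the guest checkout 131/260 = 50.4%, Flow B 91/147 = 61.9% → Flow B
Social: the guest checkout 63/615 = 10.2%, Flow B 147/772 = 19.0% → Flow B
Overall: the guest checkout 431/1236 = 34.9%, Flow B 469/1227 = 38.2% → Flow B
Flow B wins overall and in every traffic group — no reversal.

Yes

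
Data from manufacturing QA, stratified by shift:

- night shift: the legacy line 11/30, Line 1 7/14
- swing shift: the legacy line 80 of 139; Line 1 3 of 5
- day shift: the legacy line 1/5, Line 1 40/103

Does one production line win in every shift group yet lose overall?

Night shift: the legacy line 11/30 = 36.7%, Line 1 7/14 = 50.0% → Line 1
Swing shift: the legacy line 80/139 = 57.6%, Line 1 3/5 = 60.0% → Line 1
Day shift: the legacy line 1/5 = 20.0%, Line 1 40/103 = 38.8% → Line 1
Overall: the legacy line 92/174 = 52.9%, Line 1 50/122 = 41.0% → the legacy line
Line 1 wins each shift group but the legacy line wins overall — the comparison reverses. Line 1's units skew toward day shift, which has a lower base rate.

Yes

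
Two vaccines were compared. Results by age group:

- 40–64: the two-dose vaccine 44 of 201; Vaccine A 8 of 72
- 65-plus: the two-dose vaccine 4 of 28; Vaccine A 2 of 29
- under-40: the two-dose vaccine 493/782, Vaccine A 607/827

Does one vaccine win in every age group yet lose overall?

40–64: the two-dose vaccine 44/201 = 21.9%, Vaccine A 8/72 = 11.1% → the two-dose vaccine
65-plus: the two-dose vaccine 4/28 = 14.3%, Vaccine A 2/29 = 6.9% → the two-dose vaccine
Under-40: the two-dose vaccine 493/782 = 63.0%, Vaccine A 607/827 = 73.4% → Vaccine A
Overall: the two-dose vaccine 541/1011 = 53.5%, Vaccine A 617/928 = 66.5% → Vaccine A
Neither sweeps: the two-dose vaccine wins 2 of 3 groups, Vaccine A wins 1. Vaccine A wins overall but not every group — no Simpson reversal.

No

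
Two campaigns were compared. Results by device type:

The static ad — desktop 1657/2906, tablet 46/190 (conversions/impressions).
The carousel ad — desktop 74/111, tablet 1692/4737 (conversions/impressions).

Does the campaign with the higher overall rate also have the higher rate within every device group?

No

Desktop: the static ad 1657/2906 = 57.0%, the carousel ad 74/111 = 66.7% → the carousel ad
Tablet: the static ad 46/190 = 24.2%, the carousel ad 1692/4737 = 35.7% → the carousel ad
Overall: the static ad 1703/3096 = 55.0%, the carousel ad 1766/4848 = 36.4% → the static ad
The carousel ad wins each device group but the static ad wins overall — the comparison reverses. The carousel ad's impressions skew toward tablet, which has a lower base rate.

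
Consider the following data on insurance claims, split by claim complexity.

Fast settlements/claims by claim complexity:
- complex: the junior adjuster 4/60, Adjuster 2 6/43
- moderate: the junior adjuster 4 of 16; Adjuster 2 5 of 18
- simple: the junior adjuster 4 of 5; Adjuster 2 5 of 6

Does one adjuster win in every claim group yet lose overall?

No

Complex: the junior adjuster 4/60 = 6.7%, Adjuster 2 6/43 = 14.0% → Adjuster 2
Moderate: the junior adjuster 4/16 = 25.0%, Adjuster 2 5/18 = 27.8% → Adjuster 2
Simple: the junior adjuster 4/5 = 80.0%, Adjuster 2 5/6 = 83.3% → Adjuster 2
Overall: the junior adjuster 12/81 = 14.8%, Adjuster 2 16/67 = 23.9% → Adjuster 2
Adjuster 2 wins overall and in every claim group — no reversal.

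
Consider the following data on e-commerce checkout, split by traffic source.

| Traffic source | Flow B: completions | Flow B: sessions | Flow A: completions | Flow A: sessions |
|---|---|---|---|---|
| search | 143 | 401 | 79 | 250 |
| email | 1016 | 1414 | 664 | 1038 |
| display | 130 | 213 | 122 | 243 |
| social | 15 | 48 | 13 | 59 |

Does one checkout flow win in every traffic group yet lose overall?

No

Search: Flow B 143/401 = 35.7%, Flow A 79/250 = 31.6% → Flow B
Email: Flow B 1016/1414 = 71.9%, Flow A 664/1038 = 64.0% → Flow B
Display: Flow B 130/213 = 61.0%, Flow A 122/243 = 50.2% → Flow B
Social: Flow B 15/48 = 31.2%, Flow A 13/59 = 22.0% → Flow B
Overall: Flow B 1304/2076 = 62.8%, Flow A 878/1590 = 55.2% → Flow B
Flow B wins overall and in every traffic group — no reversal.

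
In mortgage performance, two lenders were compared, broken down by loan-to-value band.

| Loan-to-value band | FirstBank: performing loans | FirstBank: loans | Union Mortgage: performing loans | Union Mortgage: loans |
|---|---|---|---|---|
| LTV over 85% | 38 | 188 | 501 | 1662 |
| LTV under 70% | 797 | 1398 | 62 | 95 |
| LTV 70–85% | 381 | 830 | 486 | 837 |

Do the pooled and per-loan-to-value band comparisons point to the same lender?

No

LTV over 85%: FirstBank 38/188 = 20.2%, Union Mortgage 501/1662 = 30.1% → Union Mortgage
LTV under 70%: FirstBank 797/1398 = 57.0%, Union Mortgage 62/95 = 65.3% → Union Mortgage
LTV 70–85%: FirstBank 381/830 = 45.9%, Union Mortgage 486/837 = 58.1% → Union Mortgage
Overall: FirstBank 1216/2416 = 50.3%, Union Mortgage 1049/2594 = 40.4% → FirstBank
Union Mortgage wins each loan-to-value group but FirstBank wins overall — the comparison reverses. Union Mortgage's loans skew toward LTV over 85%, which has a lower base rate.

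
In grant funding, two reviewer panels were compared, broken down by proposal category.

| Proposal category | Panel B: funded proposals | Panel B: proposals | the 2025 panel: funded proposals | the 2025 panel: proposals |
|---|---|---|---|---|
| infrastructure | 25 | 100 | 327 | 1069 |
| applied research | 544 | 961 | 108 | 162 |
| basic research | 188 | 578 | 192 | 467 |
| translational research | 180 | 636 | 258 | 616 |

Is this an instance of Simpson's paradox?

Infrastructure: Panel B 25/100 = 25.0%, the 2025 panel 327/1069 = 30.6% → the 2025 panel
Applied research: Panel B 544/961 = 56.6%, the 2025 panel 108/162 = 66.7% → the 2025 panel
Basic research: Panel B 188/578 = 32.5%, the 2025 panel 192/467 = 41.1% → the 2025 panel
Translational research: Panel B 180/636 = 28.3%, the 2025 panel 258/616 = 41.9% → the 2025 panel
Overall: Panel B 937/2275 = 41.2%, the 2025 panel 885/2314 = 38.2% → Panel B
The 2025 panel wins each proposal group but Panel B wins overall — the comparison reverses. The 2025 panel's proposals skew toward infrastructure, which has a lower base rate.

Yes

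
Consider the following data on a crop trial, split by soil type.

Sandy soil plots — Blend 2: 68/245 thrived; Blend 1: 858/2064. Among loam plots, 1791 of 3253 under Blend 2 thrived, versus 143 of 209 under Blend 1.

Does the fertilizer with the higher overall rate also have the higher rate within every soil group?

No

Sandy soil: Blend 2 68/245 = 27.8%, Blend 1 858/2064 = 41.6% → Blend 1
Loam: Blend 2 1791/3253 = 55.1%, Blend 1 143/209 = 68.4% → Blend 1
Overall: Blend 2 1859/3498 = 53.1%, Blend 1 1001/2273 = 44.0% → Blend 2
Blend 1 wins each soil group but Blend 2 wins overall — the comparison reverses. Blend 1's plots skew toward sandy soil, which has a lower base rate.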